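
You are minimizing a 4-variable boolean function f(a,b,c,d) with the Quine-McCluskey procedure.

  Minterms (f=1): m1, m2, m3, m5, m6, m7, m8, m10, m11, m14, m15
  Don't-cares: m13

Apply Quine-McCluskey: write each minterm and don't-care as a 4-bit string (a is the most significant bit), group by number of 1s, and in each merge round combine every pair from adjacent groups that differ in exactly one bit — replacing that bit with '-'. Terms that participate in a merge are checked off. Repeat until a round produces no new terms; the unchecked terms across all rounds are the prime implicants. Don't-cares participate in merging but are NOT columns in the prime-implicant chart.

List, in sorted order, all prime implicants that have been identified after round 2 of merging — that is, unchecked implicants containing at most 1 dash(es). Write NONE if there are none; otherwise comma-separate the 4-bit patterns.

Round 0: 0001✓ 0010✓ 0011✓ 0101✓ 0110✓ 0111✓ 1000✓ 1010✓ 1011✓ 1101✓ 1110✓ 1111✓
Round 1: -010✓ -011✓ -101✓ -110✓ -111✓ 0-01✓ 0-10✓ 0-11✓ 00-1✓ 001-✓ 01-1✓ 011-✓ 1-10✓ 1-11✓ 10-0 101-✓ 11-1✓ 111-✓
Round 2: --10✓ --11✓ -01-✓ -1-1 -11-✓ 0--1 0-1-✓ 1-1-✓
Round 3: --1-
PIs = {--1-, -1-1, 0--1, 10-0}

10-0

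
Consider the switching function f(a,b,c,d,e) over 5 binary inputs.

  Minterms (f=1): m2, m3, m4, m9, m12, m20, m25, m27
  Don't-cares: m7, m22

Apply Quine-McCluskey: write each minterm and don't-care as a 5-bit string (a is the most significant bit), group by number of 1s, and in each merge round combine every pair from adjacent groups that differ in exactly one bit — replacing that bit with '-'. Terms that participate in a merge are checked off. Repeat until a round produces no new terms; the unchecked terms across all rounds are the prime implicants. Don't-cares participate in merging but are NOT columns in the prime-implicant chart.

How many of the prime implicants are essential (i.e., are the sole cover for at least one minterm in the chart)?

size-2^0 implicants → 00010(✓)  00011(✓)  00100(✓)  00111(✓)  01001(✓)  01100(✓)  10100(✓)  10110(✓)  11001(✓)  11011(✓)
size-2^1 implicants → -0100  -1001  0-100  00-11  0001-  101-0  110-1
Unchecked terms (primes): -0100, -1001, 0-100, 00-11, 0001-, 101-0, 110-1
Minterm coverage:
  m2 ⊆ 0001- [E]
  m3 ⊆ 00-11,0001-
  m4 ⊆ -0100,0-100
  m9 ⊆ -1001 [E]
  m12 ⊆ 0-100 [E]
  m20 ⊆ -0100,101-0
  m25 ⊆ -1001,110-1
  m27 ⊆ 110-1 [E]
E = {-1001, 0-100, 0001-, 110-1}

4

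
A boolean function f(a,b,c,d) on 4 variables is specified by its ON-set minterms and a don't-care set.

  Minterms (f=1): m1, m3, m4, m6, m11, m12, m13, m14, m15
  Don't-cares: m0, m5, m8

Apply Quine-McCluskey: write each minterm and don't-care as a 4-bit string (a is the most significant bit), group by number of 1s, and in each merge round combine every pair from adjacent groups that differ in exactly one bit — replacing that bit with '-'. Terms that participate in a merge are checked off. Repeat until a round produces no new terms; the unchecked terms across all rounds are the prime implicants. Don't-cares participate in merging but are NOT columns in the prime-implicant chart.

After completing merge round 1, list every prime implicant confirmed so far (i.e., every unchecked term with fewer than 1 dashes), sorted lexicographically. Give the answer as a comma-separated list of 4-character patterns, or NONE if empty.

Round 0: 0000✓ 0001✓ 0011✓ 0100✓ 0101✓ 0110✓ 1000✓ 1011✓ 1100✓ 1101✓ 1110✓ 1111✓
Round 1: -000✓ -011 -100✓ -101✓ -110✓ 0-00✓ 0-01✓ 00-1 000-✓ 01-0✓ 010-✓ 1-00✓ 1-11 11-0✓ 11-1✓ 110-✓ 111-✓
Round 2: --00 -1-0 -10- 0-0- 11--
PIs = {--00, -011, -1-0, -10-, 0-0-, 00-1, 1-11, 11--}

NONE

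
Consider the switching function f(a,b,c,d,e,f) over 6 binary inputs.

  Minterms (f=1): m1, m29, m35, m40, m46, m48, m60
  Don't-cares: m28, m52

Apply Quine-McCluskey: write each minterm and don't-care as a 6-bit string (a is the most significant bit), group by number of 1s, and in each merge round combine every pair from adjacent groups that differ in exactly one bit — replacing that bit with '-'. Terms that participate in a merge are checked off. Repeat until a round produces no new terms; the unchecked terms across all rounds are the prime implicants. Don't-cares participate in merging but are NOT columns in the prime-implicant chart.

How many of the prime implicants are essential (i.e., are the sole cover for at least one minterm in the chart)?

Round 0: 000001 011100✓ 011101✓ 100011 101000 101110 110000✓ 110100✓ 111100✓
Round 1: -11100 01110- 11-100 110-00
PIs = {-11100, 000001, 01110-, 100011, 101000, 101110, 11-100, 110-00}
Coverage chart:
  m1: 000001 ←essential
  m29: 01110- ←essential
  m35: 100011 ←essential
  m40: 101000 ←essential
  m46: 101110 ←essential
  m48: 110-00 ←essential
  m60: -11100,11-100
Essential: 000001, 01110-, 100011, 101000, 101110, 110-00

6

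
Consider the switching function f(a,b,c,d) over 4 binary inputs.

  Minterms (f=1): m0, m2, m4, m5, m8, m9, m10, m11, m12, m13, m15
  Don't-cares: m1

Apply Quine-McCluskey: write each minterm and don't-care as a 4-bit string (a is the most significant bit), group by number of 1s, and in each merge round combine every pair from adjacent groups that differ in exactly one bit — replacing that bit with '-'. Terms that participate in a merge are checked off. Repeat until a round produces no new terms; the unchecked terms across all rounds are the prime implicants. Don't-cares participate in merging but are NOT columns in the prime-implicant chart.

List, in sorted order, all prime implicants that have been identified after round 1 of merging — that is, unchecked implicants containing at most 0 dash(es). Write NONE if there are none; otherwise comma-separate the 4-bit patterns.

NONE

[col 0] 0000*, 0001*, 0010*, 0100*, 0101*, 1000*, 1001*, 1010*, 1011*, 1100*, 1101*, 1111*
[col 1] -000*, -001*, -010*, -100*, -101*, 0-00*, 0-01*, 00-0*, 000-*, 010-*, 1-00*, 1-01*, 1-11*, 10-0*, 10-1*, 100-*, 101-*, 11-1*, 110-*
[col 2] --00*, --01*, -0-0, -00-*, -10-*, 0-0-*, 1--1, 1-0-*, 10--
[col 3] --0-
Prime implicants: --0-, -0-0, 1--1, 10--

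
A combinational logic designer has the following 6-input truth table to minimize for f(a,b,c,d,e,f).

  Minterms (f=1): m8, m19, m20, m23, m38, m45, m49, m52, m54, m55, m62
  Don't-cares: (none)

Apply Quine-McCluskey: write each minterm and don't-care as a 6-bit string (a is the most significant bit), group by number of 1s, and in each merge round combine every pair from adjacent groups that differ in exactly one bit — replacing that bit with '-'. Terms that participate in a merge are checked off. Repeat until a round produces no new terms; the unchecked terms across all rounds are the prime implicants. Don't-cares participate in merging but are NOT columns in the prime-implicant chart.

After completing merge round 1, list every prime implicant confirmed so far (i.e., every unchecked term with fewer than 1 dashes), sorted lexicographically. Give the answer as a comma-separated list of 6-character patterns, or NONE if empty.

size-2^0 implicants → 001000  010011(✓)  010100(✓)  010111(✓)  100110(✓)  101101  110001  110100(✓)  110110(✓)  110111(✓)  111110(✓)
size-2^1 implicants → -10100  -10111  010-11  1-0110  11-110  1101-0  11011-
Unchecked terms (primes): -10100, -10111, 001000, 010-11, 1-0110, 101101, 11-110, 110001, 1101-0, 11011-

001000, 101101, 110001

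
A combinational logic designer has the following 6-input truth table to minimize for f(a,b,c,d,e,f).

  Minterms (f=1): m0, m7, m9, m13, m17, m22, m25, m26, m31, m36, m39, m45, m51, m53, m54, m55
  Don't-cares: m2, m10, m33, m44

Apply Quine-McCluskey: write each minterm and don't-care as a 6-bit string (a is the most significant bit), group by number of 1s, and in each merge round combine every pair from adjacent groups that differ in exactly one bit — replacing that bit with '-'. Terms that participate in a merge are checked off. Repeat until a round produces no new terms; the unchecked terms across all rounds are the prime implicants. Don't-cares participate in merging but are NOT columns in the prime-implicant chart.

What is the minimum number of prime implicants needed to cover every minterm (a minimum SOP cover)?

size-2^0 implicants → 000000(✓)  000010(✓)  000111(✓)  001001(✓)  001010(✓)  001101(✓)  010001(✓)  010110(✓)  011001(✓)  011010(✓)  011111  100001  100100(✓)  100111(✓)  101100(✓)  101101(✓)  110011(✓)  110101(✓)  110110(✓)  110111(✓)
size-2^1 implicants → -00111  -01101  -10110  0-1001  0-1010  00-010  0000-0  001-01  01-001  1-0111  10-100  10110-  110-11  1101-1  11011-
Unchecked terms (primes): -00111, -01101, -10110, 0-1001, 0-1010, 00-010, 0000-0, 001-01, 01-001, 011111, 1-0111, 10-100, 100001, 10110-, 110-11, 1101-1, 11011-
Minterm coverage:
  m0 ⊆ 0000-0 [E]
  m7 ⊆ -00111 [E]
  m9 ⊆ 0-1001,001-01
  m13 ⊆ -01101,001-01
  m17 ⊆ 01-001 [E]
  m22 ⊆ -10110 [E]
  m25 ⊆ 0-1001,01-001
  m26 ⊆ 0-1010 [E]
  m31 ⊆ 011111 [E]
  m36 ⊆ 10-100 [E]
  m39 ⊆ -00111,1-0111
  m45 ⊆ -01101,10110-
  m51 ⊆ 110-11 [E]
  m53 ⊆ 1101-1 [E]
  m54 ⊆ -10110,11011-
  m55 ⊆ 1-0111,110-11,1101-1,11011-
E = {-00111, -10110, 0-1010, 0000-0, 01-001, 011111, 10-100, 110-11, 1101-1}
Petrick residual → -01101, 0-1001
Cover = b'c'def + b'cde'f + bc'def' + a'cd'e'f + a'cd'ef' + a'b'c'd'f' + a'bd'e'f + a'bcdef + ab'de'f' + abc'ef + abc'df  |cover|=11

11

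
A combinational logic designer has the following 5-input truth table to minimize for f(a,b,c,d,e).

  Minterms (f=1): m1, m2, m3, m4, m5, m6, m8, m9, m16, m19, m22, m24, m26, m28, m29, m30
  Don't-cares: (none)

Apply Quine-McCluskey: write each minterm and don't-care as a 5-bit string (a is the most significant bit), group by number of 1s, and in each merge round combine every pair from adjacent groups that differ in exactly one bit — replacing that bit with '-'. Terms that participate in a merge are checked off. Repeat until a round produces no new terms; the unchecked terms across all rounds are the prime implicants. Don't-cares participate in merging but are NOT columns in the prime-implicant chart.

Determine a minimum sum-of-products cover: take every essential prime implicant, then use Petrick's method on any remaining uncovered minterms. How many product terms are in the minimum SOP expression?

size-2^0 implicants → 00001(✓)  00010(✓)  00011(✓)  00100(✓)  00101(✓)  00110(✓)  01000(✓)  01001(✓)  10000(✓)  10011(✓)  10110(✓)  11000(✓)  11010(✓)  11100(✓)  11101(✓)  11110(✓)
size-2^1 implicants → -0011  -0110  -1000  0-001  00-01  00-10  000-1  0001-  001-0  0010-  0100-  1-000  1-110  11-00(✓)  11-10(✓)  110-0(✓)  111-0(✓)  1110-
size-2^2 implicants → 11--0
Unchecked terms (primes): -0011, -0110, -1000, 0-001, 00-01, 00-10, 000-1, 0001-, 001-0, 0010-, 0100-, 1-000, 1-110, 11--0, 1110-
Minterm coverage:
  m1 ⊆ 0-001,00-01,000-1
  m2 ⊆ 00-10,0001-
  m3 ⊆ -0011,000-1,0001-
  m4 ⊆ 001-0,0010-
  m5 ⊆ 00-01,0010-
  m6 ⊆ -0110,00-10,001-0
  m8 ⊆ -1000,0100-
  m9 ⊆ 0-001,0100-
  m16 ⊆ 1-000 [E]
  m19 ⊆ -0011 [E]
  m22 ⊆ -0110,1-110
  m24 ⊆ -1000,1-000,11--0
  m26 ⊆ 11--0 [E]
  m28 ⊆ 11--0,1110-
  m29 ⊆ 1110- [E]
  m30 ⊆ 1-110,11--0
E = {-0011, 1-000, 11--0, 1110-}
Petrick residual → -0110, -1000, 0-001, 00-10, 0010-
Cover = b'c'de + b'cde' + bc'd'e' + a'c'd'e + a'b'de' + a'b'cd' + ac'd'e' + abe' + abcd'  |cover|=9

9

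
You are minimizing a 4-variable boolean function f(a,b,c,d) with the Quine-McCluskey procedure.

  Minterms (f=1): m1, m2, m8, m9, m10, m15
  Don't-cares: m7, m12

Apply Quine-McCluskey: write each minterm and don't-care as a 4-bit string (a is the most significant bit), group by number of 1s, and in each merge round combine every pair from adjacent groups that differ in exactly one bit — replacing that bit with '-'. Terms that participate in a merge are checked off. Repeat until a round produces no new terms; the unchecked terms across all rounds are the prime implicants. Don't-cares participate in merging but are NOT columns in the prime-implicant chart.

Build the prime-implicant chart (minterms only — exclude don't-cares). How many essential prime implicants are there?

3

size-2^0 implicants → 0001(✓)  0010(✓)  0111(✓)  1000(✓)  1001(✓)  1010(✓)  1100(✓)  1111(✓)
size-2^1 implicants → -001  -010  -111  1-00  10-0  100-
Unchecked terms (primes): -001, -010, -111, 1-00, 10-0, 100-
Minterm coverage:
  m1 ⊆ -001 [E]
  m2 ⊆ -010 [E]
  m8 ⊆ 1-00,10-0,100-
  m9 ⊆ -001,100-
  m10 ⊆ -010,10-0
  m15 ⊆ -111 [E]
E = {-001, -010, -111}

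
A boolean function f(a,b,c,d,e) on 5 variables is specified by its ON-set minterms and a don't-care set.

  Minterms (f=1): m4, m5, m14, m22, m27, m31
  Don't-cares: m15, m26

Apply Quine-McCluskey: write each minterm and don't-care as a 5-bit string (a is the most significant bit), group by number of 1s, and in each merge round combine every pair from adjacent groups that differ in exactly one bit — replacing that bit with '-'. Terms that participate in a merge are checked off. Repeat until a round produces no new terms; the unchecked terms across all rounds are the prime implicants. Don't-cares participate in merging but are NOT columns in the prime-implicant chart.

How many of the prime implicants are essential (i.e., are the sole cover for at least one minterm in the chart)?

Round 0: 00100✓ 00101✓ 01110✓ 01111✓ 10110 11010✓ 11011✓ 11111✓
Round 1: -1111 0010- 0111- 11-11 1101-
PIs = {-1111, 0010-, 0111-, 10110, 11-11, 1101-}
Coverage chart:
  m4: 0010- ←essential
  m5: 0010- ←essential
  m14: 0111- ←essential
  m22: 10110 ←essential
  m27: 11-11,1101-
  m31: -1111,11-11
Essential: 0010-, 0111-, 10110

3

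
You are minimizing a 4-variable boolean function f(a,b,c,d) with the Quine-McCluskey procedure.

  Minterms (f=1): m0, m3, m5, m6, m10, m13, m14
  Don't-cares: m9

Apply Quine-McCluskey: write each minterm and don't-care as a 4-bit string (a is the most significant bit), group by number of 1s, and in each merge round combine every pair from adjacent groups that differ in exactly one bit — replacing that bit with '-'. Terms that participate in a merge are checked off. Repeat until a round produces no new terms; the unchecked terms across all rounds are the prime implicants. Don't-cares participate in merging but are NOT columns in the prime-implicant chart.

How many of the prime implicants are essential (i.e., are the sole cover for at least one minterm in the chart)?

size-2^0 implicants → 0000  0011  0101(✓)  0110(✓)  1001(✓)  1010(✓)  1101(✓)  1110(✓)
size-2^1 implicants → -101  -110  1-01  1-10
Unchecked terms (primes): -101, -110, 0000, 0011, 1-01, 1-10
Minterm coverage:
  m0 ⊆ 0000 [E]
  m3 ⊆ 0011 [E]
  m5 ⊆ -101 [E]
  m6 ⊆ -110 [E]
  m10 ⊆ 1-10 [E]
  m13 ⊆ -101,1-01
  m14 ⊆ -110,1-10
E = {-101, -110, 0000, 0011, 1-10}

5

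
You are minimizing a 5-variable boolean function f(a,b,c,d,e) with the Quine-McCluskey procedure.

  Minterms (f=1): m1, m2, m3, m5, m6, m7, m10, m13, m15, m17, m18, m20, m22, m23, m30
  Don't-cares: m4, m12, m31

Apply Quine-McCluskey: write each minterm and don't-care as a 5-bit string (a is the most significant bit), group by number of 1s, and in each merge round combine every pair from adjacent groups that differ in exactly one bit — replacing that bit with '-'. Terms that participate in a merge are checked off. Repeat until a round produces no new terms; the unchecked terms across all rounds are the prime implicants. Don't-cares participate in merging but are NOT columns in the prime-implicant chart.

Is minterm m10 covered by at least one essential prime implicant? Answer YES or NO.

YES

[col 0] 00001*, 00010*, 00011*, 00100*, 00101*, 00110*, 00111*, 01010*, 01100*, 01101*, 01111*, 10001*, 10010*, 10100*, 10110*, 10111*, 11110*, 11111*
[col 1] -0001, -0010*, -0100*, -0110*, -0111*, -1111*, 0-010, 0-100*, 0-101*, 0-111*, 00-01*, 00-10*, 00-11*, 000-1*, 0001-*, 001-0*, 001-1*, 0010-*, 0011-*, 011-1*, 0110-*, 1-110*, 1-111*, 10-10*, 101-0*, 1011-*, 1111-*
[col 2] --111, -0-10, -01-0, -011-, 0-1-1, 0-10-, 00--1, 00-1-, 001--, 1-11-
Prime implicants: --111, -0-10, -0001, -01-0, -011-, 0-010, 0-1-1, 0-10-, 00--1, 00-1-, 001--, 1-11-
PI chart (minterm → PIs covering it):
  1 | -0001,00--1
  2 | -0-10,0-010,00-1-
  3 | 00--1,00-1-
  5 | 0-1-1,0-10-,00--1,001--
  6 | -0-10,-01-0,-011-,00-1-,001--
  7 | --111,-011-,0-1-1,00--1,00-1-,001--
  10 | 0-010  (sole → essential)
  13 | 0-1-1,0-10-
  15 | --111,0-1-1
  17 | -0001  (sole → essential)
  18 | -0-10  (sole → essential)
  20 | -01-0  (sole → essential)
  22 | -0-10,-01-0,-011-,1-11-
  23 | --111,-011-,1-11-
  30 | 1-11-  (sole → essential)
Essential prime implicants: -0-10, -0001, -01-0, 0-010, 1-11-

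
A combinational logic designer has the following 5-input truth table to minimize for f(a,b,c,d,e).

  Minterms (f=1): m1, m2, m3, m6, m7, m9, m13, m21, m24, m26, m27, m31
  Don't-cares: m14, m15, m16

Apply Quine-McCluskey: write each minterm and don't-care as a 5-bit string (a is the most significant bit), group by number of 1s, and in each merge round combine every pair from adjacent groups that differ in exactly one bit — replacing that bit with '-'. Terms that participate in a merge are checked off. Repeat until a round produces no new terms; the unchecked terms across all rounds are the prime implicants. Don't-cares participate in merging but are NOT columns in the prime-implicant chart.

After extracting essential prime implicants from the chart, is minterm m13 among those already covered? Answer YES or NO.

NO

size-2^0 implicants → 00001(✓)  00010(✓)  00011(✓)  00110(✓)  00111(✓)  01001(✓)  01101(✓)  01110(✓)  01111(✓)  10000(✓)  10101  11000(✓)  11010(✓)  11011(✓)  11111(✓)
size-2^1 implicants → -1111  0-001  0-110(✓)  0-111(✓)  00-10(✓)  00-11(✓)  000-1  0001-(✓)  0011-(✓)  01-01  011-1  0111-(✓)  1-000  11-11  110-0  1101-
size-2^2 implicants → 0-11-  00-1-
Unchecked terms (primes): -1111, 0-001, 0-11-, 00-1-, 000-1, 01-01, 011-1, 1-000, 10101, 11-11, 110-0, 1101-
Minterm coverage:
  m1 ⊆ 0-001,000-1
  m2 ⊆ 00-1- [E]
  m3 ⊆ 00-1-,000-1
  m6 ⊆ 0-11-,00-1-
  m7 ⊆ 0-11-,00-1-
  m9 ⊆ 0-001,01-01
  m13 ⊆ 01-01,011-1
  m21 ⊆ 10101 [E]
  m24 ⊆ 1-000,110-0
  m26 ⊆ 110-0,1101-
  m27 ⊆ 11-11,1101-
  m31 ⊆ -1111,11-11
E = {00-1-, 10101}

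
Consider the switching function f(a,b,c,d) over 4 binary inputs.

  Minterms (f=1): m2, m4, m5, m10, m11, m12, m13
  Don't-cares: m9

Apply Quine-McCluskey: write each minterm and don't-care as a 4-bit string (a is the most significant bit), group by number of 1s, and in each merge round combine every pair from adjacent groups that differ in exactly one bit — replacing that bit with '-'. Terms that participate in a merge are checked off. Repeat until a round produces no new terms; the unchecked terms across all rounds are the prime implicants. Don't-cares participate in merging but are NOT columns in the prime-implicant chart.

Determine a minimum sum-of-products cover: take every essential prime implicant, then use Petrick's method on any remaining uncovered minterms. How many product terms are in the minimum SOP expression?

size-2^0 implicants → 0010(✓)  0100(✓)  0101(✓)  1001(✓)  1010(✓)  1011(✓)  1100(✓)  1101(✓)
size-2^1 implicants → -010  -100(✓)  -101(✓)  010-(✓)  1-01  10-1  101-  110-(✓)
size-2^2 implicants → -10-
Unchecked terms (primes): -010, -10-, 1-01, 10-1, 101-
Minterm coverage:
  m2 ⊆ -010 [E]
  m4 ⊆ -10- [E]
  m5 ⊆ -10- [E]
  m10 ⊆ -010,101-
  m11 ⊆ 10-1,101-
  m12 ⊆ -10- [E]
  m13 ⊆ -10-,1-01
E = {-010, -10-}
Petrick residual → 10-1
Cover = b'cd' + bc' + ab'd  |cover|=3

3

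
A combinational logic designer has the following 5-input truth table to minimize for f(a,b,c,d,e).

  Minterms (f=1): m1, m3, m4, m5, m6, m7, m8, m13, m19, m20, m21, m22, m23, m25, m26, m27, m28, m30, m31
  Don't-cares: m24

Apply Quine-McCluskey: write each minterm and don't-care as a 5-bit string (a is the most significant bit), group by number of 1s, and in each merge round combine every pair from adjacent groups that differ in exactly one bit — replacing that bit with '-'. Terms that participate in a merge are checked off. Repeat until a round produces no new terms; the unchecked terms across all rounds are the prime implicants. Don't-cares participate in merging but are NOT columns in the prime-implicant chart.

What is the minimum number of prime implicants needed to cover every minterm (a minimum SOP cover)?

[col 0] 00001*, 00011*, 00100*, 00101*, 00110*, 00111*, 01000*, 01101*, 10011*, 10100*, 10101*, 10110*, 10111*, 11000*, 11001*, 11010*, 11011*, 11100*, 11110*, 11111*
[col 1] -0011*, -0100*, -0101*, -0110*, -0111*, -1000, 0-101, 00-01*, 00-11*, 000-1*, 001-0*, 001-1*, 0010-*, 0011-*, 1-011*, 1-100*, 1-110*, 1-111*, 10-11*, 101-0*, 101-1*, 1010-*, 1011-*, 11-00*, 11-10*, 11-11*, 110-0*, 110-1*, 1100-*, 1101-*, 111-0*, 1111-*
[col 2] -0-11, -01-0*, -01-1*, -010-*, -011-*, 00--1, 001--*, 1--11, 1-1-0, 1-11-, 101--*, 11--0, 11-1-, 110--
[col 3] -01--
Prime implicants: -0-11, -01--, -1000, 0-101, 00--1, 1--11, 1-1-0, 1-11-, 11--0, 11-1-, 110--
PI chart (minterm → PIs covering it):
  1 | 00--1  (sole → essential)
  3 | -0-11,00--1
  4 | -01--  (sole → essential)
  5 | -01--,0-101,00--1
  6 | -01--  (sole → essential)
  7 | -0-11,-01--,00--1
  8 | -1000  (sole → essential)
  13 | 0-101  (sole → essential)
  19 | -0-11,1--11
  20 | -01--,1-1-0
  21 | -01--  (sole → essential)
  22 | -01--,1-1-0,1-11-
  23 | -0-11,-01--,1--11,1-11-
  25 | 110--  (sole → essential)
  26 | 11--0,11-1-,110--
  27 | 1--11,11-1-,110--
  28 | 1-1-0,11--0
  30 | 1-1-0,1-11-,11--0,11-1-
  31 | 1--11,1-11-,11-1-
Essential prime implicants: -01--, -1000, 0-101, 00--1, 110--
Petrick residual → 1--11, 1-1-0
Minimum SOP uses 7 PIs: b'c + bc'd'e' + a'cd'e + a'b'e + ade + ace' + abc'

7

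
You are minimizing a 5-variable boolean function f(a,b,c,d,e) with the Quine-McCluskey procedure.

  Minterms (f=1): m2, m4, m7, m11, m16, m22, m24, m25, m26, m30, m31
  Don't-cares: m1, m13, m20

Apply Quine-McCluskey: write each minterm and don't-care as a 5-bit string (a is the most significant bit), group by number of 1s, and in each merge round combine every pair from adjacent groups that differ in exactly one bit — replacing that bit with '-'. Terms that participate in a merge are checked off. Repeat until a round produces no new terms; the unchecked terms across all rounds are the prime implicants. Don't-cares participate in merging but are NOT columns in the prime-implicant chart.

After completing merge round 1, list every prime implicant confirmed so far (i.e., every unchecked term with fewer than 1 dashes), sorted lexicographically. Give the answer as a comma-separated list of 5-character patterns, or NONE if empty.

Round 0: 00001 00010 00100✓ 00111 01011 01101 10000✓ 10100✓ 10110✓ 11000✓ 11001✓ 11010✓ 11110✓ 11111✓
Round 1: -0100 1-000 1-110 10-00 101-0 11-10 110-0 1100- 1111-
PIs = {-0100, 00001, 00010, 00111, 01011, 01101, 1-000, 1-110, 10-00, 101-0, 11-10, 110-0, 1100-, 1111-}

00001, 00010, 00111, 01011, 01101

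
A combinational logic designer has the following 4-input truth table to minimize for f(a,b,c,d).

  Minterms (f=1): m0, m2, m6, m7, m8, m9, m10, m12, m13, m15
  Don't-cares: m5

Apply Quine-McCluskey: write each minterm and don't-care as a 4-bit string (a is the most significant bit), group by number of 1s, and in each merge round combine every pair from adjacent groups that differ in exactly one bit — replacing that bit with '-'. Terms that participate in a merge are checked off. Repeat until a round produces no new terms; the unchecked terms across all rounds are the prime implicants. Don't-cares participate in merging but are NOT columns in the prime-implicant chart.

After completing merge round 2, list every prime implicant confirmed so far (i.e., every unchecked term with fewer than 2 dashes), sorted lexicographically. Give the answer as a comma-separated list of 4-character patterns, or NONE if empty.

Round 0: 0000✓ 0010✓ 0101✓ 0110✓ 0111✓ 1000✓ 1001✓ 1010✓ 1100✓ 1101✓ 1111✓
Round 1: -000✓ -010✓ -101✓ -111✓ 0-10 00-0✓ 01-1✓ 011- 1-00✓ 1-01✓ 10-0✓ 100-✓ 11-1✓ 110-✓
Round 2: -0-0 -1-1 1-0-
PIs = {-0-0, -1-1, 0-10, 011-, 1-0-}

0-10, 011-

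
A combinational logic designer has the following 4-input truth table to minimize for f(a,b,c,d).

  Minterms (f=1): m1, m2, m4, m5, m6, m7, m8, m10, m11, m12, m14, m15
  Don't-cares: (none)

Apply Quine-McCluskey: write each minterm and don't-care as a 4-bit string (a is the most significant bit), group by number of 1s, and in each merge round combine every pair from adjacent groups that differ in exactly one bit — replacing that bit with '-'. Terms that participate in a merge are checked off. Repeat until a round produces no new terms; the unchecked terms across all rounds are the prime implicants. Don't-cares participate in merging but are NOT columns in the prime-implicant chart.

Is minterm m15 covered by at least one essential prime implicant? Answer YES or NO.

YES

size-2^0 implicants → 0001(✓)  0010(✓)  0100(✓)  0101(✓)  0110(✓)  0111(✓)  1000(✓)  1010(✓)  1011(✓)  1100(✓)  1110(✓)  1111(✓)
size-2^1 implicants → -010(✓)  -100(✓)  -110(✓)  -111(✓)  0-01  0-10(✓)  01-0(✓)  01-1(✓)  010-(✓)  011-(✓)  1-00(✓)  1-10(✓)  1-11(✓)  10-0(✓)  101-(✓)  11-0(✓)  111-(✓)
size-2^2 implicants → --10  -1-0  -11-  01--  1--0  1-1-
Unchecked terms (primes): --10, -1-0, -11-, 0-01, 01--, 1--0, 1-1-
Minterm coverage:
  m1 ⊆ 0-01 [E]
  m2 ⊆ --10 [E]
  m4 ⊆ -1-0,01--
  m5 ⊆ 0-01,01--
  m6 ⊆ --10,-1-0,-11-,01--
  m7 ⊆ -11-,01--
  m8 ⊆ 1--0 [E]
  m10 ⊆ --10,1--0,1-1-
  m11 ⊆ 1-1- [E]
  m12 ⊆ -1-0,1--0
  m14 ⊆ --10,-1-0,-11-,1--0,1-1-
  m15 ⊆ -11-,1-1-
E = {--10, 0-01, 1--0, 1-1-}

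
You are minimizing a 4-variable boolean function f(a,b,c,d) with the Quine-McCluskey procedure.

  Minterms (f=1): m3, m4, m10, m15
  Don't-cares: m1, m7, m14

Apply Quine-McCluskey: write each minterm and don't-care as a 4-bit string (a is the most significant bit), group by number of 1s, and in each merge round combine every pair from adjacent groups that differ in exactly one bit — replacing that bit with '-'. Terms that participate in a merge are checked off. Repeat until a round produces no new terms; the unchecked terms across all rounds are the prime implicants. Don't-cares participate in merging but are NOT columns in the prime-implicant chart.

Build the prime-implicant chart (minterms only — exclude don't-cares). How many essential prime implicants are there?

[col 0] 0001*, 0011*, 0100, 0111*, 1010*, 1110*, 1111*
[col 1] -111, 0-11, 00-1, 1-10, 111-
Prime implicants: -111, 0-11, 00-1, 0100, 1-10, 111-
PI chart (minterm → PIs covering it):
  3 | 0-11,00-1
  4 | 0100  (sole → essential)
  10 | 1-10  (sole → essential)
  15 | -111,111-
Essential prime implicants: 0100, 1-10

2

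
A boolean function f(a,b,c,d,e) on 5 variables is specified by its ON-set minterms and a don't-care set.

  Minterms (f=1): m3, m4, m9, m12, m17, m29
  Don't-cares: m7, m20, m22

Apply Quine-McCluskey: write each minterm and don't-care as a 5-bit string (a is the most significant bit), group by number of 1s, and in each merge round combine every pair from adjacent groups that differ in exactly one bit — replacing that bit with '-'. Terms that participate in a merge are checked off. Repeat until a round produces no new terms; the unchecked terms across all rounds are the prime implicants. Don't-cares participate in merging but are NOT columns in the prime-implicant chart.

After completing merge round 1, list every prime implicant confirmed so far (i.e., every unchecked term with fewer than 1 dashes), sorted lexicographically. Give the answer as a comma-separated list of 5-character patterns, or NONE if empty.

01001, 10001, 11101

[col 0] 00011*, 00100*, 00111*, 01001, 01100*, 10001, 10100*, 10110*, 11101
[col 1] -0100, 0-100, 00-11, 101-0
Prime implicants: -0100, 0-100, 00-11, 01001, 10001, 101-0, 11101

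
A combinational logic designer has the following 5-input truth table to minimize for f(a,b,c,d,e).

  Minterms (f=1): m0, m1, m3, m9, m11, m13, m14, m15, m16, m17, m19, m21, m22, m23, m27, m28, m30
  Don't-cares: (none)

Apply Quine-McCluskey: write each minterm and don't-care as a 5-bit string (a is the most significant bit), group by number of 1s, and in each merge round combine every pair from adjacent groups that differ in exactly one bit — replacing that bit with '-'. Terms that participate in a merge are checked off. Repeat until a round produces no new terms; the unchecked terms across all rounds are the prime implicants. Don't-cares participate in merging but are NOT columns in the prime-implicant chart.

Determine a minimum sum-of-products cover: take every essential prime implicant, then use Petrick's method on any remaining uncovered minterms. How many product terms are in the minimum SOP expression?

7

[col 0] 00000*, 00001*, 00011*, 01001*, 01011*, 01101*, 01110*, 01111*, 10000*, 10001*, 10011*, 10101*, 10110*, 10111*, 11011*, 11100*, 11110*
[col 1] -0000*, -0001*, -0011*, -1011*, -1110, 0-001*, 0-011*, 000-1*, 0000-*, 01-01*, 01-11*, 010-1*, 011-1*, 0111-, 1-011*, 1-110, 10-01*, 10-11*, 100-1*, 1000-*, 101-1*, 1011-, 111-0
[col 2] --011, -00-1, -000-, 0-0-1, 01--1, 10--1
Prime implicants: --011, -00-1, -000-, -1110, 0-0-1, 01--1, 0111-, 1-110, 10--1, 1011-, 111-0
PI chart (minterm → PIs covering it):
  0 | -000-  (sole → essential)
  1 | -00-1,-000-,0-0-1
  3 | --011,-00-1,0-0-1
  9 | 0-0-1,01--1
  11 | --011,0-0-1,01--1
  13 | 01--1  (sole → essential)
  14 | -1110,0111-
  15 | 01--1,0111-
  16 | -000-  (sole → essential)
  17 | -00-1,-000-,10--1
  19 | --011,-00-1,10--1
  21 | 10--1  (sole → essential)
  22 | 1-110,1011-
  23 | 10--1,1011-
  27 | --011  (sole → essential)
  28 | 111-0  (sole → essential)
  30 | -1110,1-110,111-0
Essential prime implicants: --011, -000-, 01--1, 10--1, 111-0
Petrick residual → -1110, 1-110
Minimum SOP uses 7 PIs: c'de + b'c'd' + bcde' + a'be + acde' + ab'e + abce'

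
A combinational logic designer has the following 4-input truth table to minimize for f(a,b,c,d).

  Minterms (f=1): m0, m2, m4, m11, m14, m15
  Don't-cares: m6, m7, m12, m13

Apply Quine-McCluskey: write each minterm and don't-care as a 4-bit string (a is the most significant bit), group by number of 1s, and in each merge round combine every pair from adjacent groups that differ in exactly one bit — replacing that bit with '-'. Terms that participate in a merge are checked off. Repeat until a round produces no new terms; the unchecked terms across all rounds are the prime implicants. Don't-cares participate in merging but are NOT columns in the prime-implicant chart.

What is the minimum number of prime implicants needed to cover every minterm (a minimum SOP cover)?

3

[col 0] 0000*, 0010*, 0100*, 0110*, 0111*, 1011*, 1100*, 1101*, 1110*, 1111*
[col 1] -100*, -110*, -111*, 0-00*, 0-10*, 00-0*, 01-0*, 011-*, 1-11, 11-0*, 11-1*, 110-*, 111-*
[col 2] -1-0, -11-, 0--0, 11--
Prime implicants: -1-0, -11-, 0--0, 1-11, 11--
PI chart (minterm → PIs covering it):
  0 | 0--0  (sole → essential)
  2 | 0--0  (sole → essential)
  4 | -1-0,0--0
  11 | 1-11  (sole → essential)
  14 | -1-0,-11-,11--
  15 | -11-,1-11,11--
Essential prime implicants: 0--0, 1-11
Petrick residual → -1-0
Minimum SOP uses 3 PIs: bd' + a'd' + acd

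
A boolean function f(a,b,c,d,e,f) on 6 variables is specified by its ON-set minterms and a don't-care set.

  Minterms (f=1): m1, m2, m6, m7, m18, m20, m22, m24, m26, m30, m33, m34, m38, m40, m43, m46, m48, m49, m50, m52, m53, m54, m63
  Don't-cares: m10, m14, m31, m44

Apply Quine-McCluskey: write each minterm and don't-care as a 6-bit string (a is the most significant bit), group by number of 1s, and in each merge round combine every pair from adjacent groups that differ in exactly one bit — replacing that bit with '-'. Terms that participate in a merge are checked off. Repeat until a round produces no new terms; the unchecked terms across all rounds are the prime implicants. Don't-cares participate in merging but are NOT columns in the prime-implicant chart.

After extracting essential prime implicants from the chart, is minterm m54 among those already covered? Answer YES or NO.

YES

Round 0: 000001✓ 000010✓ 000110✓ 000111✓ 001010✓ 001110✓ 010010✓ 010100✓ 010110✓ 011000✓ 011010✓ 011110✓ 011111✓ 100001✓ 100010✓ 100110✓ 101000✓ 101011 101100✓ 101110✓ 110000✓ 110001✓ 110010✓ 110100✓ 110101✓ 110110✓ 111111✓
Round 1: -00001 -00010✓ -00110✓ -01110✓ -10010✓ -10100✓ -10110✓ -11111 0-0010✓ 0-0110✓ 0-1010✓ 0-1110✓ 00-010✓ 00-110✓ 000-10✓ 00011- 001-10✓ 01-010✓ 01-110✓ 010-10✓ 0101-0✓ 011-10✓ 0110-0 01111- 1-0001 1-0010✓ 1-0110✓ 10-110✓ 100-10✓ 101-00 1011-0 110-00✓ 110-01✓ 110-10✓ 1100-0✓ 11000-✓ 1101-0✓ 11010-✓
Round 2: --0010✓ --0110✓ -0-110 -00-10✓ -10-10✓ -101-0 0--010✓ 0--110✓ 0-0-10✓ 0-1-10✓ 00--10✓ 01--10✓ 1-0-10✓ 110--0 110-0-
Round 3: --0-10 0---10
PIs = {--0-10, -0-110, -00001, -101-0, -11111, 0---10, 00011-, 0110-0, 01111-, 1-0001, 101-00, 101011, 1011-0, 110--0, 110-0-}
Coverage chart:
  m1: -00001 ←essential
  m2: --0-10,0---10
  m6: --0-10,-0-110,0---10,00011-
  m7: 00011- ←essential
  m18: --0-10,0---10
  m20: -101-0 ←essential
  m22: --0-10,-101-0,0---10
  m24: 0110-0 ←essential
  m26: 0---10,0110-0
  m30: 0---10,01111-
  m33: -00001,1-0001
  m34: --0-10 ←essential
  m38: --0-10,-0-110
  m40: 101-00 ←essential
  m43: 101011 ←essential
  m46: -0-110,1011-0
  m48: 110--0,110-0-
  m49: 1-0001,110-0-
  m50: --0-10,110--0
  m52: -101-0,110--0,110-0-
  m53: 110-0- ←essential
  m54: --0-10,-101-0,110--0
  m63: -11111 ←essential
Essential: --0-10, -00001, -101-0, -11111, 00011-, 0110-0, 101-00, 101011, 110-0-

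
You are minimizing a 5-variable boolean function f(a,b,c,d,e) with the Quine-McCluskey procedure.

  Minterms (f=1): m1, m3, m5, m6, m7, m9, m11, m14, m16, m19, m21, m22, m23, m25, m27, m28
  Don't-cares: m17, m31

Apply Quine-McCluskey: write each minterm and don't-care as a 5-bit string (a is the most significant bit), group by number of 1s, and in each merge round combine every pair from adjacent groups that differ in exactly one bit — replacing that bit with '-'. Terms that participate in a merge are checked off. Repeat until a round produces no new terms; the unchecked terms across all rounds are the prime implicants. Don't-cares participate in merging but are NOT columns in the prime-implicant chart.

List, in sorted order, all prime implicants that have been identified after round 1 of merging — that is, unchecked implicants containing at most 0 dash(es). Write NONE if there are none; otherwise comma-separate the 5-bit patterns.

11100

[col 0] 00001*, 00011*, 00101*, 00110*, 00111*, 01001*, 01011*, 01110*, 10000*, 10001*, 10011*, 10101*, 10110*, 10111*, 11001*, 11011*, 11100, 11111*
[col 1] -0001*, -0011*, -0101*, -0110*, -0111*, -1001*, -1011*, 0-001*, 0-011*, 0-110, 00-01*, 00-11*, 000-1*, 001-1*, 0011-*, 010-1*, 1-001*, 1-011*, 1-111*, 10-01*, 10-11*, 100-1*, 1000-, 101-1*, 1011-*, 11-11*, 110-1*
[col 2] --001*, --011*, -0-01*, -0-11*, -00-1*, -01-1*, -011-, -10-1*, 0-0-1*, 00--1*, 1--11, 1-0-1*, 10--1*
[col 3] --0-1, -0--1
Prime implicants: --0-1, -0--1, -011-, 0-110, 1--11, 1000-, 11100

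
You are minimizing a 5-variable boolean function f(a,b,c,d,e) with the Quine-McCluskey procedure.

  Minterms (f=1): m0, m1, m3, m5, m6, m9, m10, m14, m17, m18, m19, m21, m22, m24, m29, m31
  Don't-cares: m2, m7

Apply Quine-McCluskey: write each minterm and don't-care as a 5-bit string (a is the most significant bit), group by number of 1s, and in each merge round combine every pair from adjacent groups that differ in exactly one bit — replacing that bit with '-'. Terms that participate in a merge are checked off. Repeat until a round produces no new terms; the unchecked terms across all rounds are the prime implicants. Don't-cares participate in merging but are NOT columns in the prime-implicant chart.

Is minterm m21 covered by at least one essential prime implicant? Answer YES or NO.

NO

[col 0] 00000*, 00001*, 00010*, 00011*, 00101*, 00110*, 00111*, 01001*, 01010*, 01110*, 10001*, 10010*, 10011*, 10101*, 10110*, 11000, 11101*, 11111*
[col 1] -0001*, -0010*, -0011*, -0101*, -0110*, 0-001, 0-010*, 0-110*, 00-01*, 00-10*, 00-11*, 000-0*, 000-1*, 0000-*, 0001-*, 001-1*, 0011-*, 01-10*, 1-101, 10-01*, 10-10*, 100-1*, 1001-*, 111-1
[col 2] -0-01, -0-10, -00-1, -001-, 0--10, 00--1, 00-1-, 000--
Prime implicants: -0-01, -0-10, -00-1, -001-, 0--10, 0-001, 00--1, 00-1-, 000--, 1-101, 11000, 111-1
PI chart (minterm → PIs covering it):
  0 | 000--  (sole → essential)
  1 | -0-01,-00-1,0-001,00--1,000--
  3 | -00-1,-001-,00--1,00-1-,000--
  5 | -0-01,00--1
  6 | -0-10,0--10,00-1-
  9 | 0-001  (sole → essential)
  10 | 0--10  (sole → essential)
  14 | 0--10  (sole → essential)
  17 | -0-01,-00-1
  18 | -0-10,-001-
  19 | -00-1,-001-
  21 | -0-01,1-101
  22 | -0-10  (sole → essential)
  24 | 11000  (sole → essential)
  29 | 1-101,111-1
  31 | 111-1  (sole → essential)
Essential prime implicants: -0-10, 0--10, 0-001, 000--, 11000, 111-1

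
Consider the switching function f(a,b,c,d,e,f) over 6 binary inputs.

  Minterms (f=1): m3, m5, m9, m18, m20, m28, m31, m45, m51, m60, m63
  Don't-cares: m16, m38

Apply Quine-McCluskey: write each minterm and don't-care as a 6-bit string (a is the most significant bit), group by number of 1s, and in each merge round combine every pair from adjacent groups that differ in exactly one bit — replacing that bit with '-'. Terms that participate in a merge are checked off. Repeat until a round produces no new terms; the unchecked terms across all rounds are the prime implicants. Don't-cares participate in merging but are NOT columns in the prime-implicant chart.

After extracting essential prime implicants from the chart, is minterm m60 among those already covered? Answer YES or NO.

YES

size-2^0 implicants → 000011  000101  001001  010000(✓)  010010(✓)  010100(✓)  011100(✓)  011111(✓)  100110  101101  110011  111100(✓)  111111(✓)
size-2^1 implicants → -11100  -11111  01-100  010-00  0100-0
Unchecked terms (primes): -11100, -11111, 000011, 000101, 001001, 01-100, 010-00, 0100-0, 100110, 101101, 110011
Minterm coverage:
  m3 ⊆ 000011 [E]
  m5 ⊆ 000101 [E]
  m9 ⊆ 001001 [E]
  m18 ⊆ 0100-0 [E]
  m20 ⊆ 01-100,010-00
  m28 ⊆ -11100,01-100
  m31 ⊆ -11111 [E]
  m45 ⊆ 101101 [E]
  m51 ⊆ 110011 [E]
  m60 ⊆ -11100 [E]
  m63 ⊆ -11111 [E]
E = {-11100, -11111, 000011, 000101, 001001, 0100-0, 101101, 110011}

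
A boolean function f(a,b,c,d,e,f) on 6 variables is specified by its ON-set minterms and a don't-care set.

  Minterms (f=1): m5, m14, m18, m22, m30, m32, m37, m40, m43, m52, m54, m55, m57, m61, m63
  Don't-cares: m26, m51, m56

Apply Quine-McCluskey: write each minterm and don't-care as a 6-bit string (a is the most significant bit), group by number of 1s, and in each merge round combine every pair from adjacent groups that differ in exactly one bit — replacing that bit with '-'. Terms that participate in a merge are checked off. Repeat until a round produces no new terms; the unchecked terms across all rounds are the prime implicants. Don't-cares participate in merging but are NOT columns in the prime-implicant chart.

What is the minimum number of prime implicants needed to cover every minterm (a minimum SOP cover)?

[col 0] 000101*, 001110*, 010010*, 010110*, 011010*, 011110*, 100000*, 100101*, 101000*, 101011, 110011*, 110100*, 110110*, 110111*, 111000*, 111001*, 111101*, 111111*
[col 1] -00101, -10110, 0-1110, 01-010*, 01-110*, 010-10*, 011-10*, 1-1000, 10-000, 11-111, 110-11, 1101-0, 11011-, 111-01, 11100-, 1111-1
[col 2] 01--10
Prime implicants: -00101, -10110, 0-1110, 01--10, 1-1000, 10-000, 101011, 11-111, 110-11, 1101-0, 11011-, 111-01, 11100-, 1111-1
PI chart (minterm → PIs covering it):
  5 | -00101  (sole → essential)
  14 | 0-1110  (sole → essential)
  18 | 01--10  (sole → essential)
  22 | -10110,01--10
  30 | 0-1110,01--10
  32 | 10-000  (sole → essential)
  37 | -00101  (sole → essential)
  40 | 1-1000,10-000
  43 | 101011  (sole → essential)
  52 | 1101-0  (sole → essential)
  54 | -10110,1101-0,11011-
  55 | 11-111,110-11,11011-
  57 | 111-01,11100-
  61 | 111-01,1111-1
  63 | 11-111,1111-1
Essential prime implicants: -00101, 0-1110, 01--10, 10-000, 101011, 1101-0
Petrick residual → 11-111, 111-01
Minimum SOP uses 8 PIs: b'c'de'f + a'cdef' + a'bef' + ab'd'e'f' + ab'cd'ef + abdef + abc'df' + abce'f

8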